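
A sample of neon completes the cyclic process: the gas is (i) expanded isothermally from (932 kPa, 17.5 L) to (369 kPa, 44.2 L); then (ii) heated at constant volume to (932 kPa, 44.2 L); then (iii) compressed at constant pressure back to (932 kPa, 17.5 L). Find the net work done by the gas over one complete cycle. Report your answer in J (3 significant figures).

W_net ≈ -9770 J

Leg (i): W = PᵢVᵢ ln(V_f/Vᵢ) = (16310) ln(44.2/17.5) = 15112 J.
Leg (ii): W = 0.
Leg (iii): W = PΔV = (932)(17.5 − 44.2) = -24884 J.
W_net = 15112 − 24884 = -9773 J.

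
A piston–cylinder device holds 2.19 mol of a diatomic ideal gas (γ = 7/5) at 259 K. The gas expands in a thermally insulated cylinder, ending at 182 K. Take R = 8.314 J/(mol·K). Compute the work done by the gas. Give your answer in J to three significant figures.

Adiabatic ⇒ Q = 0, so W_by = −ΔU = nCᵥ(T₁ − T₂).
Cᵥ = 5R/2 = 20.79 J/(mol·K).
W = (2.19)(20.79)(259 − 182) = 3505 J.

W ≈ 3500 J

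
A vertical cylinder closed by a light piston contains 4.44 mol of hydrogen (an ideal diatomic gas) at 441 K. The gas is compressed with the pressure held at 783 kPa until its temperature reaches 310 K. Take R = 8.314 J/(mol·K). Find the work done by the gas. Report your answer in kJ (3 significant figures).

Isobaric: W = P ΔV = nR ΔT.
W = (4.44)(8.314)(310 − 441) = -4836 J.

W ≈ -4.84 kJ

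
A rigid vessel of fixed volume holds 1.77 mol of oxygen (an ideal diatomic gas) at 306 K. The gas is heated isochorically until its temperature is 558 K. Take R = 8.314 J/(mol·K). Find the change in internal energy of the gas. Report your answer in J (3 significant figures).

Constant volume ⇒ W = 0, so Q = ΔU = nCᵥΔT with Cᵥ = 5R/2 = 20.79 J/(mol·K).
ΔU = (1.77)(20.79)(558 − 306) = 9271 J.

ΔU ≈ 9270 J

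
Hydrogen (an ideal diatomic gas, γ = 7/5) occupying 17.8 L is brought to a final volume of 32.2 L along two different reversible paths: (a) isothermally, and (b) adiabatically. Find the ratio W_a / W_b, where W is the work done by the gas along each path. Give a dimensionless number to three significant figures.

Path (a) isothermal: W = P₁V₁ ln(V₂/V₁) → W_a/(P₁V₁) = 0.5928.
Path (b) adiabatic: W = P₁V₁(1 − (V₁/V₂)^(γ−1))/(γ−1) → W_b/(P₁V₁) = 0.5277.
W_a / W_b = 0.5928 / 0.5277 = 1.123.

W_a / W_b ≈ 1.12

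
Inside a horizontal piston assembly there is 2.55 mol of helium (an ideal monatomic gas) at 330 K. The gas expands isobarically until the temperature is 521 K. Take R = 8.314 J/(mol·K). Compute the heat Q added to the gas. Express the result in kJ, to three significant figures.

Isobaric: W = nRΔT = (2.55)(8.314)(191) = 4049 J.
ΔU = nCᵥΔT with Cᵥ = 3R/2: ΔU = (2.55)(12.47)(191) = 6074 J.
Q = ΔU + W = 6074 + 4049 = 10123 J.

Q ≈ 10.1 kJ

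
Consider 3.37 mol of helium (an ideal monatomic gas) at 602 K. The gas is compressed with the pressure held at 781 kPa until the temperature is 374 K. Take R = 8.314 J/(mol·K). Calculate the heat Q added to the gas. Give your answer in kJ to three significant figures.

Q ≈ -16.0 kJ

Isobaric: W = nRΔT = (3.37)(8.314)(-228) = -6388 J.
ΔU = nCᵥΔT with Cᵥ = 3R/2: ΔU = (3.37)(12.47)(-228) = -9582 J.
Q = ΔU + W = -9582 − 6388 = -15970 J.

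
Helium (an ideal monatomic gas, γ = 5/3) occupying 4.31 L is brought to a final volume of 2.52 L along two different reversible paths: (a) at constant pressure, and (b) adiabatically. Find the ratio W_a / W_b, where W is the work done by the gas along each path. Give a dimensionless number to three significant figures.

W_a / W_b ≈ 0.644

Path (a) isobaric: W = P₁(V₂ − V₁) → W_a/(P₁V₁) = -0.4153.
Path (b) adiabatic: W = P₁V₁(1 − (V₁/V₂)^(γ−1))/(γ−1) → W_b/(P₁V₁) = -0.6452.
W_a / W_b = -0.4153 / -0.6452 = 0.6437.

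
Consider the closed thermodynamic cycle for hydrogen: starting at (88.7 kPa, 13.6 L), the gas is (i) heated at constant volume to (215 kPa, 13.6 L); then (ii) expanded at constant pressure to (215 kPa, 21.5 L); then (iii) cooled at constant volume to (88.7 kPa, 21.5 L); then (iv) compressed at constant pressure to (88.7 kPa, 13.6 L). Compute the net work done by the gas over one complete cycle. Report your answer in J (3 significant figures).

W_net ≈ 998 J

Constant-volume legs do no work.
W(ii) = (215)(21.5 − 13.6) = 1698 J; W(iv) = (88.7)(13.6 − 21.5) = -700.7 J.
W_net = 1698 − 700.7 = 997.8 J (the clockwise enclosed area).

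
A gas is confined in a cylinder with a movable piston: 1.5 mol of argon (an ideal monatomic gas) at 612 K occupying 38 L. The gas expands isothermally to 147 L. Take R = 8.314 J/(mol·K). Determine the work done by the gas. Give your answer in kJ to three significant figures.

W ≈ 10.3 kJ

Isothermal: W = nRT ln(V₂/V₁).
W = (1.5)(8.314)(612) × ln(147/38)
  = 7632 × 1.353
W_by_gas = 10325 J.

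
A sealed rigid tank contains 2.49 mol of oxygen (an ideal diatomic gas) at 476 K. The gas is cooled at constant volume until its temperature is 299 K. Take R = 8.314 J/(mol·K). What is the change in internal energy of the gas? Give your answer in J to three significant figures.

Constant volume ⇒ W = 0, so Q = ΔU = nCᵥΔT with Cᵥ = 5R/2 = 20.79 J/(mol·K).
ΔU = (2.49)(20.79)(299 − 476) = -9161 J.

ΔU ≈ -9160 J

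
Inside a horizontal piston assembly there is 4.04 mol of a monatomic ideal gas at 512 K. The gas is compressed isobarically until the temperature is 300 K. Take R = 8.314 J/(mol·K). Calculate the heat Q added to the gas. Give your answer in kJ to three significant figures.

Isobaric: W = nRΔT = (4.04)(8.314)(-212) = -7121 J.
ΔU = nCᵥΔT with Cᵥ = 3R/2: ΔU = (4.04)(12.47)(-212) = -10681 J.
Q = ΔU + W = -10681 − 7121 = -17802 J.

Q ≈ -17.8 kJ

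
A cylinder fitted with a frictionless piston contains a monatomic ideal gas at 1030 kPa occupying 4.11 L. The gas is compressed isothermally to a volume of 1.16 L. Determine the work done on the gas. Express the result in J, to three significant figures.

Isothermal: W = nRT ln(V₂/V₁) = P₁V₁ ln(V₂/V₁).
P₁V₁ = (1030 kPa)(4.11 L) = 4233 J.
W = 4233 × ln(1.16/4.11) = 4233 × -1.265
W_by_gas = -5355 J; work on gas = −W_by = 5355 J.

W ≈ 5360 J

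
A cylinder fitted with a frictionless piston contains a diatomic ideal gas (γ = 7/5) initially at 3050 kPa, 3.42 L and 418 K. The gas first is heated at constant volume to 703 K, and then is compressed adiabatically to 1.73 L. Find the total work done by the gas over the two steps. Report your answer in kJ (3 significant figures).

W_total ≈ -13.7 kJ

Step 1 (isochoric): W = 0 (constant volume).
After step 1: P = 5130 kPa (V unchanged).
Step 2 (adiabatic): W = (P₁V₁ − P₂V₂)/(γ−1) = (17543 − 23041)/0.4 = -13744 J.
W_total = 0 − 13744 = -13744 J.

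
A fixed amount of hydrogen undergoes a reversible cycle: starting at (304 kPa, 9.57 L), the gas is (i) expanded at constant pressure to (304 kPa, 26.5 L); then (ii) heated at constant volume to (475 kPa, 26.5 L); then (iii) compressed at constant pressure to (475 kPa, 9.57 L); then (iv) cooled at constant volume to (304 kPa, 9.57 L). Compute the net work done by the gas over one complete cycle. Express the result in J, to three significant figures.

Constant-volume legs do no work.
W(i) = (304)(26.5 − 9.57) = 5147 J; W(iii) = (475)(9.57 − 26.5) = -8042 J.
W_net = 5147 − 8042 = -2895 J (the counter-clockwise enclosed area).

W_net ≈ -2900 J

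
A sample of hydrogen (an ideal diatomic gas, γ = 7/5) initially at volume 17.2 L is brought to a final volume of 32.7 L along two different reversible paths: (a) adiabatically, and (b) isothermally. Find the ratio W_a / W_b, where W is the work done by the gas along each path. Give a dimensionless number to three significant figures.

Path (a) adiabatic: W = P₁V₁(1 − (V₁/V₂)^(γ−1))/(γ−1) → W_a/(P₁V₁) = 0.5666.
Path (b) isothermal: W = P₁V₁ ln(V₂/V₁) → W_b/(P₁V₁) = 0.6425.
W_a / W_b = 0.5666 / 0.6425 = 0.8818.

W_a / W_b ≈ 0.882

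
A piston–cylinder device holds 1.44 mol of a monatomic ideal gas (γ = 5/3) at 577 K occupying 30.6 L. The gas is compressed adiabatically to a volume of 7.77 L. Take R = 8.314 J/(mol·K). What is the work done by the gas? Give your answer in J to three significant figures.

Adiabatic: TV^(γ−1) = const with γ = 5/3.
T₂ = T₁ (V₁/V₂)^(γ−1) = 577 × (30.6/7.77)^0.667 = 577 × 2.494 = 1439 K.
W_by = nCᵥ(T₁ − T₂) = (1.44)(12.47)(577 − 1439) = -15479 J.

W ≈ -15500 J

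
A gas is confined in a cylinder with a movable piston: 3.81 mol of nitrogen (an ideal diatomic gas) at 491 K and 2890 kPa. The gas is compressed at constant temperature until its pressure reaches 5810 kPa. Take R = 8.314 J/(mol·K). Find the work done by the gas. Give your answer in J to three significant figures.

W ≈ -10900 J

Isothermal process: W = nRT ln(V₂/V₁) = nRT ln(P₁/P₂).
W = (3.81)(8.314)(491) × ln(2890/5810)
  = 15553 × ln(0.4974) = 15553 × -0.6983
W_by_gas = -10861 J.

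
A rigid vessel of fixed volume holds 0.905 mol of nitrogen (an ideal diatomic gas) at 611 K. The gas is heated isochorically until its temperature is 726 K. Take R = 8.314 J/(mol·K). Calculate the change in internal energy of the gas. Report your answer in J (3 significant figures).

ΔU ≈ 2160 J

Constant volume ⇒ W = 0, so Q = ΔU = nCᵥΔT with Cᵥ = 5R/2 = 20.79 J/(mol·K).
ΔU = (0.905)(20.79)(726 − 611) = 2163 J.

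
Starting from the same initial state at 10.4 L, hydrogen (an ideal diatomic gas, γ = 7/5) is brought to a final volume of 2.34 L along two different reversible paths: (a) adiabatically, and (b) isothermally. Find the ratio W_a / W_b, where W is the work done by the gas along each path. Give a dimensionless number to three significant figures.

W_a / W_b ≈ 1.37

Path (a) adiabatic: W = P₁V₁(1 − (V₁/V₂)^(γ−1))/(γ−1) → W_a/(P₁V₁) = -2.04.
Path (b) isothermal: W = P₁V₁ ln(V₂/V₁) → W_b/(P₁V₁) = -1.492.
W_a / W_b = -2.04 / -1.492 = 1.368.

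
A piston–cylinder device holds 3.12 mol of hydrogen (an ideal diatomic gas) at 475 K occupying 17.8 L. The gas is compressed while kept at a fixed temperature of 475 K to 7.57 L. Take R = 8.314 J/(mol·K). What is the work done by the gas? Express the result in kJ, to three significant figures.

Isothermal: W = nRT ln(V₂/V₁).
W = (3.12)(8.314)(475) × ln(7.57/17.8)
  = 12321 × -0.855
W_by_gas = -10535 J.

W ≈ -10.5 kJ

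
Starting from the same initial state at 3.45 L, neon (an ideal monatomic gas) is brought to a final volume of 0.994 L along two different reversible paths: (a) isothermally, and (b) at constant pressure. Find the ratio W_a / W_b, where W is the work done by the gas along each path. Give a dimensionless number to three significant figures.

W_a / W_b ≈ 1.75

Path (a) isothermal: W = P₁V₁ ln(V₂/V₁) → W_a/(P₁V₁) = -1.244.
Path (b) isobaric: W = P₁(V₂ − V₁) → W_b/(P₁V₁) = -0.7119.
W_a / W_b = -1.244 / -0.7119 = 1.748.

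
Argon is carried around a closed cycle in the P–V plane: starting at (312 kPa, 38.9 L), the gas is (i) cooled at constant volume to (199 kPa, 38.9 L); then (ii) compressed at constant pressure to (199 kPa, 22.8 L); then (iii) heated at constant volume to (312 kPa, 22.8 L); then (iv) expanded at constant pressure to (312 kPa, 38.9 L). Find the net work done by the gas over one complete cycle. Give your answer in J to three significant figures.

Constant-volume legs do no work.
W(ii) = (199)(22.8 − 38.9) = -3204 J; W(iv) = (312)(38.9 − 22.8) = 5023 J.
W_net = -3204 + 5023 = 1819 J (the clockwise enclosed area).

W_net ≈ 1820 J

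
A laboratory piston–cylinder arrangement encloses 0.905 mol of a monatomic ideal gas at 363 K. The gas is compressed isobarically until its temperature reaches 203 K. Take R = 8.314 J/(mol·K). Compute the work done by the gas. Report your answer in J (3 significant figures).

Isobaric: W = P ΔV = nR ΔT.
W = (0.905)(8.314)(203 − 363) = -1204 J.

W ≈ -1200 J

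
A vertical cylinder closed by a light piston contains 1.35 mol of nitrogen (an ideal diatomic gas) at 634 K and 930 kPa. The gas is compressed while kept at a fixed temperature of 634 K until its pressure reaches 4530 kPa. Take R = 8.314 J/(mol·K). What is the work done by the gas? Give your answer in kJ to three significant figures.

W ≈ -11.3 kJ

Isothermal process: W = nRT ln(V₂/V₁) = nRT ln(P₁/P₂).
W = (1.35)(8.314)(634) × ln(930/4530)
  = 7116 × ln(0.2053) = 7116 × -1.583
W_by_gas = -11267 J.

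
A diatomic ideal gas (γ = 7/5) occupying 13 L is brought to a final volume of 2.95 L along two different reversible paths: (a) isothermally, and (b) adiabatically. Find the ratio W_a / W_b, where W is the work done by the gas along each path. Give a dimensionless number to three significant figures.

Path (a) isothermal: W = P₁V₁ ln(V₂/V₁) → W_a/(P₁V₁) = -1.483.
Path (b) adiabatic: W = P₁V₁(1 − (V₁/V₂)^(γ−1))/(γ−1) → W_b/(P₁V₁) = -2.025.
W_a / W_b = -1.483 / -2.025 = 0.7325.

W_a / W_b ≈ 0.733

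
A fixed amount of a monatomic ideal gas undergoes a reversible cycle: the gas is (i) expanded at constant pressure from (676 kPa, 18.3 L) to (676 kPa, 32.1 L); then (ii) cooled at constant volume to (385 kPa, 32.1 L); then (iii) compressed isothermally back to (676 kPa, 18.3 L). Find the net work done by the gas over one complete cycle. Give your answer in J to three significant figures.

W_net ≈ 2380 J

Leg (i): W = PΔV = (676)(32.1 − 18.3) = 9329 J.
Leg (ii): W = 0.
Leg (iii): W = PᵢVᵢ ln(V_f/Vᵢ) = (12358) ln(18.3/32.1) = -6945 J.
W_net = 9329 − 6945 = 2384 J.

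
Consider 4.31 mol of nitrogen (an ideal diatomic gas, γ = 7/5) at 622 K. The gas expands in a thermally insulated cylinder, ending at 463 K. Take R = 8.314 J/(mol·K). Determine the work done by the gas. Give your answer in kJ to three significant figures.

W ≈ 14.2 kJ

Adiabatic ⇒ Q = 0, so W_by = −ΔU = nCᵥ(T₁ − T₂).
Cᵥ = 5R/2 = 20.79 J/(mol·K).
W = (4.31)(20.79)(622 − 463) = 14244 J.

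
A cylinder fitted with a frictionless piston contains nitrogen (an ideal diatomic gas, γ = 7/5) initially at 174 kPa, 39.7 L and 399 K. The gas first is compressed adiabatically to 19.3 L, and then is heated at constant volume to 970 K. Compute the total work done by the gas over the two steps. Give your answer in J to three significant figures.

W_total ≈ -5780 J

Step 1 (adiabatic): W = (P₁V₁ − P₂V₂)/(γ−1) = (6908 − 9218)/0.4 = -5775 J.
Step 2 (isochoric): W = 0 (constant volume).
W_total = -5775 + 0 = -5775 J.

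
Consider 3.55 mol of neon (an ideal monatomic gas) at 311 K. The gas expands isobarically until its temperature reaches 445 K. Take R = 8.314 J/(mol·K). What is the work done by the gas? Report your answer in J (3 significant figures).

Isobaric: W = P ΔV = nR ΔT.
W = (3.55)(8.314)(445 − 311) = 3955 J.

W ≈ 3950 J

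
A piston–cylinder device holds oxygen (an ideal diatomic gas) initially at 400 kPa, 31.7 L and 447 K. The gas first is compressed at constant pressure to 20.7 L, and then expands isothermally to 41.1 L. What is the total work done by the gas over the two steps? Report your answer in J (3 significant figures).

Step 1 (isobaric): W = PΔV = (400 kPa)(20.7 − 31.7 L) = -4400 J.
After step 1: P = 400 kPa, V = 20.7 L, T = 291.9 K.
Step 2 (isothermal): W = P₁V₁ ln(V₂/V₁) = (8280) ln(41.1/20.7) = 5679 J.
W_total = -4400 + 5679 = 1279 J.

W_total ≈ 1280 J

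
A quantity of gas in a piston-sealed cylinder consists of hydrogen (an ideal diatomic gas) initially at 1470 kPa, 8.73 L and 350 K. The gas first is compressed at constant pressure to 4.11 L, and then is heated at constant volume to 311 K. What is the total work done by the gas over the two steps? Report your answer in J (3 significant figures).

W_total ≈ -6790 J

Step 1 (isobaric): W = PΔV = (1470 kPa)(4.11 − 8.73 L) = -6791 J.
Step 2 (isochoric): W = 0 (constant volume).
W_total = -6791 + 0 = -6791 J.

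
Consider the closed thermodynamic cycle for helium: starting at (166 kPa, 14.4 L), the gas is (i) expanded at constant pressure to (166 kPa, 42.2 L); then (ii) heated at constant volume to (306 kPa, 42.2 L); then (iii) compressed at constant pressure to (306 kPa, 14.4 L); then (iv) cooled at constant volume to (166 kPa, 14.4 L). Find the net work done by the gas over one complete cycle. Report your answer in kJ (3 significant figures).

W_net ≈ -3.89 kJ

Constant-volume legs do no work.
W(i) = (166)(42.2 − 14.4) = 4615 J; W(iii) = (306)(14.4 − 42.2) = -8507 J.
W_net = 4615 − 8507 = -3892 J (the counter-clockwise enclosed area).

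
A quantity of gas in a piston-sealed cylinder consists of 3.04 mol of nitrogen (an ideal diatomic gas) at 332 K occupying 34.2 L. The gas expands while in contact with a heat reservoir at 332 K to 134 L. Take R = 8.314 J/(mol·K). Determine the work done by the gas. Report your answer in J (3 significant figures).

W ≈ 11500 J

Isothermal: W = nRT ln(V₂/V₁).
W = (3.04)(8.314)(332) × ln(134/34.2)
  = 8391 × 1.366
W_by_gas = 11459 J.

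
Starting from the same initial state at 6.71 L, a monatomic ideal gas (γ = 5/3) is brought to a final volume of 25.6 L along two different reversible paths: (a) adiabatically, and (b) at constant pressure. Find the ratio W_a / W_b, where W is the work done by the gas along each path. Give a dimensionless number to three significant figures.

Path (a) adiabatic: W = P₁V₁(1 − (V₁/V₂)^(γ−1))/(γ−1) → W_a/(P₁V₁) = 0.8857.
Path (b) isobaric: W = P₁(V₂ − V₁) → W_b/(P₁V₁) = 2.815.
W_a / W_b = 0.8857 / 2.815 = 0.3146.

W_a / W_b ≈ 0.315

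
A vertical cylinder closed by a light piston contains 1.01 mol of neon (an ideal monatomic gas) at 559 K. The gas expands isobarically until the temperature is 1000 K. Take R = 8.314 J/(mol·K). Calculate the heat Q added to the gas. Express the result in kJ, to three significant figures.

Q ≈ 9.26 kJ

Isobaric: W = nRΔT = (1.01)(8.314)(441) = 3703 J.
ΔU = nCᵥΔT with Cᵥ = 3R/2: ΔU = (1.01)(12.47)(441) = 5555 J.
Q = ΔU + W = 5555 + 3703 = 9258 J.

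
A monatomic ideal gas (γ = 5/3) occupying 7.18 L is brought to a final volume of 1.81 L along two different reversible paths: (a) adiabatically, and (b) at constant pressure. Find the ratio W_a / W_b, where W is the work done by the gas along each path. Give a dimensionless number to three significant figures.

Path (a) adiabatic: W = P₁V₁(1 − (V₁/V₂)^(γ−1))/(γ−1) → W_a/(P₁V₁) = -2.259.
Path (b) isobaric: W = P₁(V₂ − V₁) → W_b/(P₁V₁) = -0.7479.
W_a / W_b = -2.259 / -0.7479 = 3.02.

W_a / W_b ≈ 3.02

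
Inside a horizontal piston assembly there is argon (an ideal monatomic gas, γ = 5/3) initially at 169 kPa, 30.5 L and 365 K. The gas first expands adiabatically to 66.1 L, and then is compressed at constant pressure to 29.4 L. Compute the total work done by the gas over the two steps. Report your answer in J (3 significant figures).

W_total ≈ 1410 J

Step 1 (adiabatic): W = (P₁V₁ − P₂V₂)/(γ−1) = (5154 − 3078)/0.667 = 3115 J.
After step 1: P = 46.56 kPa, V = 66.1 L, T = 218 K.
Step 2 (isobaric): W = PΔV = (46.56 kPa)(29.4 − 66.1 L) = -1709 J.
W_total = 3115 − 1709 = 1406 J.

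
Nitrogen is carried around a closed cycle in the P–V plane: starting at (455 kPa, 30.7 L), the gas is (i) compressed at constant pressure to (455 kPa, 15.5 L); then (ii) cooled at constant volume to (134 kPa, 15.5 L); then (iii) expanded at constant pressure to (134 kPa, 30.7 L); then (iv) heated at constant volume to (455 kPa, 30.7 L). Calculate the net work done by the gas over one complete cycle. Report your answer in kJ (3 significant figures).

Constant-volume legs do no work.
W(i) = (455)(15.5 − 30.7) = -6916 J; W(iii) = (134)(30.7 − 15.5) = 2037 J.
W_net = -6916 + 2037 = -4879 J (the counter-clockwise enclosed area).

W_net ≈ -4.88 kJ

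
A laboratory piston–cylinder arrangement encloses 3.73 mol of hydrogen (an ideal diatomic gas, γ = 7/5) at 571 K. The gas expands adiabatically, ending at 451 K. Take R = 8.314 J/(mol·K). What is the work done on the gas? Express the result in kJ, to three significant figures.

Adiabatic ⇒ Q = 0, so W_by = −ΔU = nCᵥ(T₁ − T₂).
Cᵥ = 5R/2 = 20.79 J/(mol·K).
W = (3.73)(20.79)(571 − 451) = 9303 J.
Work on gas = −W_by = -9303 J.

W ≈ -9.30 kJ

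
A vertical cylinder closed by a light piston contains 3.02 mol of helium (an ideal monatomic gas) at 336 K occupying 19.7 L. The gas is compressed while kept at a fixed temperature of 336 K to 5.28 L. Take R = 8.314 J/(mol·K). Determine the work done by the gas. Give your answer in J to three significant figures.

W ≈ -11100 J

Isothermal: W = nRT ln(V₂/V₁).
W = (3.02)(8.314)(336) × ln(5.28/19.7)
  = 8436 × -1.317
W_by_gas = -11108 J.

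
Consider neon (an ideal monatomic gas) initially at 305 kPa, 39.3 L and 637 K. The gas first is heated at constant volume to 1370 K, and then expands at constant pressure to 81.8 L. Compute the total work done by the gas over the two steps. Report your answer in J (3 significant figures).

W_total ≈ 27900 J

Step 1 (isochoric): W = 0 (constant volume).
After step 1: P = 656 kPa (V unchanged).
Step 2 (isobaric): W = PΔV = (656 kPa)(81.8 − 39.3 L) = 27879 J.
W_total = 0 + 27879 = 27879 J.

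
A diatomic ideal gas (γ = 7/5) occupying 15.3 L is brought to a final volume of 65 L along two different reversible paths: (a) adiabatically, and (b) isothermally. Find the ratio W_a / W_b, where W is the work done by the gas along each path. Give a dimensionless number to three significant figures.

W_a / W_b ≈ 0.759

Path (a) adiabatic: W = P₁V₁(1 − (V₁/V₂)^(γ−1))/(γ−1) → W_a/(P₁V₁) = 1.098.
Path (b) isothermal: W = P₁V₁ ln(V₂/V₁) → W_b/(P₁V₁) = 1.447.
W_a / W_b = 1.098 / 1.447 = 0.7593.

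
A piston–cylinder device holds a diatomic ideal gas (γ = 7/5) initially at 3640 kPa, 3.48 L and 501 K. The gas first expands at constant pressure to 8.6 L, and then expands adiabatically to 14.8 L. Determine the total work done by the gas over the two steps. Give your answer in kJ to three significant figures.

Step 1 (isobaric): W = PΔV = (3640 kPa)(8.6 − 3.48 L) = 18637 J.
After step 1: P = 3640 kPa, V = 8.6 L, T = 1238 K.
Step 2 (adiabatic): W = (P₁V₁ − P₂V₂)/(γ−1) = (31304 − 25194)/0.4 = 15275 J.
W_total = 18637 + 15275 = 33912 J.

W_total ≈ 33.9 kJ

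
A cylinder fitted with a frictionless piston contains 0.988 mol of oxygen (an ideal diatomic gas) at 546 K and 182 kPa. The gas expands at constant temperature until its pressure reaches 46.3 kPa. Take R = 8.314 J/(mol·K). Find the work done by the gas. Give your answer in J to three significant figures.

W ≈ 6140 J

Isothermal process: W = nRT ln(V₂/V₁) = nRT ln(P₁/P₂).
W = (0.988)(8.314)(546) × ln(182/46.3)
  = 4485 × ln(3.931) = 4485 × 1.369
W_by_gas = 6139 J.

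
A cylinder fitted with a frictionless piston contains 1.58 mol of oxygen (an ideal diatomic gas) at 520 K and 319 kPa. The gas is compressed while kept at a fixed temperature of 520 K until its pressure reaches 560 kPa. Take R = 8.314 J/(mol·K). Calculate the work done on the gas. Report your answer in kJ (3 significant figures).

Isothermal process: W = nRT ln(V₂/V₁) = nRT ln(P₁/P₂).
W = (1.58)(8.314)(520) × ln(319/560)
  = 6831 × ln(0.5696) = 6831 × -0.5627
W_by_gas = -3844 J; work on gas = −W_by = 3844 J.

W ≈ 3.84 kJ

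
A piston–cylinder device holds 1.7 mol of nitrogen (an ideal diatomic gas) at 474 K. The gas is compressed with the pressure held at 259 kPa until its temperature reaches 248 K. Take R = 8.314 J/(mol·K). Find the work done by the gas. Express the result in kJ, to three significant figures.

Isobaric: W = P ΔV = nR ΔT.
W = (1.7)(8.314)(248 − 474) = -3194 J.

W ≈ -3.19 kJ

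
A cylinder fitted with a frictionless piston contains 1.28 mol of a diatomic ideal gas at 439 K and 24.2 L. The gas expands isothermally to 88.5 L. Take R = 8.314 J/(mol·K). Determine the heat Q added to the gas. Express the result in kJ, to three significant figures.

Q ≈ 6.06 kJ

Isothermal ⇒ ΔU = 0, so Q = W = nRT ln(V₂/V₁).
Q = (1.28)(8.314)(439) ln(88.5/24.2) = 4672 × 1.297 = 6058 J.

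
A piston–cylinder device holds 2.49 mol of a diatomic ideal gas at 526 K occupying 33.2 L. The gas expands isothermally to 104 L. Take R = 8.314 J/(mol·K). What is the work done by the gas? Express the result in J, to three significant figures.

Isothermal: W = nRT ln(V₂/V₁).
W = (2.49)(8.314)(526) × ln(104/33.2)
  = 10889 × 1.142
W_by_gas = 12434 J.

W ≈ 12400 J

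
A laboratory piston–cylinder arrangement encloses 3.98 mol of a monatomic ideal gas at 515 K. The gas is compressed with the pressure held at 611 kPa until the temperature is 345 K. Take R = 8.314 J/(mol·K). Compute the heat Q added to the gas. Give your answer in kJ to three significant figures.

Isobaric: W = nRΔT = (3.98)(8.314)(-170) = -5625 J.
ΔU = nCᵥΔT with Cᵥ = 3R/2: ΔU = (3.98)(12.47)(-170) = -8438 J.
Q = ΔU + W = -8438 − 5625 = -14063 J.

Q ≈ -14.1 kJ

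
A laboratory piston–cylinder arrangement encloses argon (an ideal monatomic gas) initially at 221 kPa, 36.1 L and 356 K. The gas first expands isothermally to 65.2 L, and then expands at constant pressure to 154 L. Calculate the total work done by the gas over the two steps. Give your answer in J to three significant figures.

W_total ≈ 15600 J

Step 1 (isothermal): W = P₁V₁ ln(V₂/V₁) = (7978) ln(65.2/36.1) = 4716 J.
After step 1: P = 122.4 kPa, V = 65.2 L, T = 356 K.
Step 2 (isobaric): W = PΔV = (122.4 kPa)(154 − 65.2 L) = 10866 J.
W_total = 4716 + 10866 = 15582 J.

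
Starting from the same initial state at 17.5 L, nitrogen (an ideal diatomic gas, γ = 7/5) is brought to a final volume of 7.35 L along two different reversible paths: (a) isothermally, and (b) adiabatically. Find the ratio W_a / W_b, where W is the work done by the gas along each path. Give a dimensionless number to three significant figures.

Path (a) isothermal: W = P₁V₁ ln(V₂/V₁) → W_a/(P₁V₁) = -0.8675.
Path (b) adiabatic: W = P₁V₁(1 − (V₁/V₂)^(γ−1))/(γ−1) → W_b/(P₁V₁) = -1.037.
W_a / W_b = -0.8675 / -1.037 = 0.8365.

W_a / W_b ≈ 0.837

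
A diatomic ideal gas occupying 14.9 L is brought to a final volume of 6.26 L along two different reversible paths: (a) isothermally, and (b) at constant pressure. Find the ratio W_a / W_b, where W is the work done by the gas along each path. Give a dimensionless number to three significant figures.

Path (a) isothermal: W = P₁V₁ ln(V₂/V₁) → W_a/(P₁V₁) = -0.8672.
Path (b) isobaric: W = P₁(V₂ − V₁) → W_b/(P₁V₁) = -0.5799.
W_a / W_b = -0.8672 / -0.5799 = 1.495.

W_a / W_b ≈ 1.50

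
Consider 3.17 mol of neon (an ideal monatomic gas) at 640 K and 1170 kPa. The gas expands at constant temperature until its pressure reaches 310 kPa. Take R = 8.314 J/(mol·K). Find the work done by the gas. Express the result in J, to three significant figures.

W ≈ 22400 J

Isothermal process: W = nRT ln(V₂/V₁) = nRT ln(P₁/P₂).
W = (3.17)(8.314)(640) × ln(1170/310)
  = 16867 × ln(3.774) = 16867 × 1.328
W_by_gas = 22403 J.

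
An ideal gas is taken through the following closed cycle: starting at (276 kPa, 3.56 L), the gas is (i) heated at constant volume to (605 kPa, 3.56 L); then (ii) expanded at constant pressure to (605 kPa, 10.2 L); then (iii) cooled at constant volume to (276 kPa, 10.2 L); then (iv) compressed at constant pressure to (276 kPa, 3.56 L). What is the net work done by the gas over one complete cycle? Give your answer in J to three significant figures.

Constant-volume legs do no work.
W(ii) = (605)(10.2 − 3.56) = 4017 J; W(iv) = (276)(3.56 − 10.2) = -1833 J.
W_net = 4017 − 1833 = 2185 J (the clockwise enclosed area).

W_net ≈ 2180 J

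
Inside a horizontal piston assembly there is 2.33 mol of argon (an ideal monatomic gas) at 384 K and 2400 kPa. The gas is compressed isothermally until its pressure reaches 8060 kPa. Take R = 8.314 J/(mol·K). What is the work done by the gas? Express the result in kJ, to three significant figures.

Isothermal process: W = nRT ln(V₂/V₁) = nRT ln(P₁/P₂).
W = (2.33)(8.314)(384) × ln(2400/8060)
  = 7439 × ln(0.2978) = 7439 × -1.211
W_by_gas = -9012 J.

W ≈ -9.01 kJ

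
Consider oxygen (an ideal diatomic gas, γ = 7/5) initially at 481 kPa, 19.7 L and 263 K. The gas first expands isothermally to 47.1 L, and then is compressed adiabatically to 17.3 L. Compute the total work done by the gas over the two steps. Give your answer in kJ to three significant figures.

Step 1 (isothermal): W = P₁V₁ ln(V₂/V₁) = (9476) ln(47.1/19.7) = 8260 J.
After step 1: P = 201.2 kPa, V = 47.1 L, T = 263 K.
Step 2 (adiabatic): W = (P₁V₁ − P₂V₂)/(γ−1) = (9476 − 14145)/0.4 = -11673 J.
W_total = 8260 − 11673 = -3414 J.

W_total ≈ -3.41 kJ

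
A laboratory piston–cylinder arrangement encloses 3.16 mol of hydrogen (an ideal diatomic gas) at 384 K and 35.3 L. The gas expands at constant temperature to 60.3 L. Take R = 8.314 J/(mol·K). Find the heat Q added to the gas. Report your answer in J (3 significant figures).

Isothermal ⇒ ΔU = 0, so Q = W = nRT ln(V₂/V₁).
Q = (3.16)(8.314)(384) ln(60.3/35.3) = 10089 × 0.5354 = 5402 J.

Q ≈ 5400 J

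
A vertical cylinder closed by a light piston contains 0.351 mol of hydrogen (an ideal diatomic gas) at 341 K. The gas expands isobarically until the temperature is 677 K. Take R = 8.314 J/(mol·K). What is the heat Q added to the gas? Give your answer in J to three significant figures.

Isobaric: W = nRΔT = (0.351)(8.314)(336) = 980.5 J.
ΔU = nCᵥΔT with Cᵥ = 5R/2: ΔU = (0.351)(20.79)(336) = 2451 J.
Q = ΔU + W = 2451 + 980.5 = 3432 J.

Q ≈ 3430 J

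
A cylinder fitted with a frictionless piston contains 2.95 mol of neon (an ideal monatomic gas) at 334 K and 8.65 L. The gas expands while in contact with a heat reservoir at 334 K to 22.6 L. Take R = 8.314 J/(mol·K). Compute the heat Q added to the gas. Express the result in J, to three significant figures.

Isothermal ⇒ ΔU = 0, so Q = W = nRT ln(V₂/V₁).
Q = (2.95)(8.314)(334) ln(22.6/8.65) = 8192 × 0.9604 = 7867 J.

Q ≈ 7870 J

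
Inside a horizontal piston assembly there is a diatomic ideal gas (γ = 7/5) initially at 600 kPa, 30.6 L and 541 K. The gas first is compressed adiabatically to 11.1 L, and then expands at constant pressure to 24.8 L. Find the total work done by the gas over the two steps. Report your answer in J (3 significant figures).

Step 1 (adiabatic): W = (P₁V₁ − P₂V₂)/(γ−1) = (18360 − 27544)/0.4 = -22961 J.
After step 1: P = 2481 kPa, V = 11.1 L, T = 811.6 K.
Step 2 (isobaric): W = PΔV = (2481 kPa)(24.8 − 11.1 L) = 33996 J.
W_total = -22961 + 33996 = 11035 J.

W_total ≈ 11000 J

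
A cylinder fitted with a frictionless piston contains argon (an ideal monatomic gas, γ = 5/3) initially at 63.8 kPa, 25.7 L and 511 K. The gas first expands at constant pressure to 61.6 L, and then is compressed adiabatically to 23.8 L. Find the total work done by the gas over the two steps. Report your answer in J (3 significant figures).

Step 1 (isobaric): W = PΔV = (63.8 kPa)(61.6 − 25.7 L) = 2290 J.
After step 1: P = 63.8 kPa, V = 61.6 L, T = 1225 K.
Step 2 (adiabatic): W = (P₁V₁ − P₂V₂)/(γ−1) = (3930 − 7409)/0.667 = -5218 J.
W_total = 2290 − 5218 = -2927 J.

W_total ≈ -2930 J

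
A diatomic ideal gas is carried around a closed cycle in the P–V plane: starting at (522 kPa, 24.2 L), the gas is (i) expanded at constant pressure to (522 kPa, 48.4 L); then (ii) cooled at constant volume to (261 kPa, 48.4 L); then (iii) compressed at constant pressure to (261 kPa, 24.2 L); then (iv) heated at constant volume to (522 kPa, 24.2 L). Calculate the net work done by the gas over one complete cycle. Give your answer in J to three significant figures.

Constant-volume legs do no work.
W(i) = (522)(48.4 − 24.2) = 12632 J; W(iii) = (261)(24.2 − 48.4) = -6316 J.
W_net = 12632 − 6316 = 6316 J (the clockwise enclosed area).

W_net ≈ 6320 J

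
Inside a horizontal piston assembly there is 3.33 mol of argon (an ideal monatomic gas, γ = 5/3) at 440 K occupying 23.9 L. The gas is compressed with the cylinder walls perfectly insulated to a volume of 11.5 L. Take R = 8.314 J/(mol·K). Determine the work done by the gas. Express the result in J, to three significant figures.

Adiabatic: TV^(γ−1) = const with γ = 5/3.
T₂ = T₁ (V₁/V₂)^(γ−1) = 440 × (23.9/11.5)^0.667 = 440 × 1.629 = 716.6 K.
W_by = nCᵥ(T₁ − T₂) = (3.33)(12.47)(440 − 716.6) = -11485 J.

W ≈ -11500 J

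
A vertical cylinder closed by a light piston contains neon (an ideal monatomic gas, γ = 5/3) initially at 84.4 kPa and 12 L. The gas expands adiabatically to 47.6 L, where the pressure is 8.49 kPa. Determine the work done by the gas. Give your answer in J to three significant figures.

Adiabatic: W = (P₁V₁ − P₂V₂)/(γ − 1) with γ = 5/3.
P₁V₁ = 1013 J, P₂V₂ = 404.1 J.
W = (1013 − 404.1) / 0.6667 = 913 J.

W ≈ 913 J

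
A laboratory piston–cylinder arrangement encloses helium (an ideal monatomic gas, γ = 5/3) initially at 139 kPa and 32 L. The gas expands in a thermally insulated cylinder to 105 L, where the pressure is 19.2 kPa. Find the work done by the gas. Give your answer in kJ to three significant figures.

Adiabatic: W = (P₁V₁ − P₂V₂)/(γ − 1) with γ = 5/3.
P₁V₁ = 4448 J, P₂V₂ = 2016 J.
W = (4448 − 2016) / 0.6667 = 3648 J.

W ≈ 3.65 kJ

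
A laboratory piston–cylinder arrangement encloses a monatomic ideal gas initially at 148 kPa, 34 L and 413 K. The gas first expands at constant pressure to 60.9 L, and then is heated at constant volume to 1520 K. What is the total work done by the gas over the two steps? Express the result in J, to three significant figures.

Step 1 (isobaric): W = PΔV = (148 kPa)(60.9 − 34 L) = 3981 J.
Step 2 (isochoric): W = 0 (constant volume).
W_total = 3981 + 0 = 3981 J.

W_total ≈ 3980 J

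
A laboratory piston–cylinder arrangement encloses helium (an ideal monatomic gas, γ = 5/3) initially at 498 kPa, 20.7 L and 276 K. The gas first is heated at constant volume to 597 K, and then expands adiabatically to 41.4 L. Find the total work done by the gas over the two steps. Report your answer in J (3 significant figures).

W_total ≈ 12400 J

Step 1 (isochoric): W = 0 (constant volume).
After step 1: P = 1077 kPa (V unchanged).
Step 2 (adiabatic): W = (P₁V₁ − P₂V₂)/(γ−1) = (22298 − 14047)/0.667 = 12377 J.
W_total = 0 + 12377 = 12377 J.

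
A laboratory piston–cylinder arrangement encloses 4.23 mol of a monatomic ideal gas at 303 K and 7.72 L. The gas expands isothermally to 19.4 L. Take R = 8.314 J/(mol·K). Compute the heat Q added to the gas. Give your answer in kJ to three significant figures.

Isothermal ⇒ ΔU = 0, so Q = W = nRT ln(V₂/V₁).
Q = (4.23)(8.314)(303) ln(19.4/7.72) = 10656 × 0.9215 = 9819 J.

Q ≈ 9.82 kJ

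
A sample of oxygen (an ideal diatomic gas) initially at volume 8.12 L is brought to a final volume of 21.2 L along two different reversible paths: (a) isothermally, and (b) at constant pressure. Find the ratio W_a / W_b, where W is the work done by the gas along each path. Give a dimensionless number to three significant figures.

W_a / W_b ≈ 0.596

Path (a) isothermal: W = P₁V₁ ln(V₂/V₁) → W_a/(P₁V₁) = 0.9597.
Path (b) isobaric: W = P₁(V₂ − V₁) → W_b/(P₁V₁) = 1.611.
W_a / W_b = 0.9597 / 1.611 = 0.5958.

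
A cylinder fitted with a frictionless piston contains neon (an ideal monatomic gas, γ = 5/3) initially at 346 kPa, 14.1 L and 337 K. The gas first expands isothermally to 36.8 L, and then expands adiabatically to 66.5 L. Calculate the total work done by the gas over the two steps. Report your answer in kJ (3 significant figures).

W_total ≈ 7.07 kJ

Step 1 (isothermal): W = P₁V₁ ln(V₂/V₁) = (4879) ln(36.8/14.1) = 4680 J.
After step 1: P = 132.6 kPa, V = 36.8 L, T = 337 K.
Step 2 (adiabatic): W = (P₁V₁ − P₂V₂)/(γ−1) = (4879 − 3288)/0.667 = 2385 J.
W_total = 4680 + 2385 = 7066 J.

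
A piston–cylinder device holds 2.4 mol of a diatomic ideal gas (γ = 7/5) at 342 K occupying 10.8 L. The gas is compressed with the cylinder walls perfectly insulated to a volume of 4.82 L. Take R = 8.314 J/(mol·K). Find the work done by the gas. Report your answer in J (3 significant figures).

Adiabatic: TV^(γ−1) = const with γ = 7/5.
T₂ = T₁ (V₁/V₂)^(γ−1) = 342 × (10.8/4.82)^0.4 = 342 × 1.381 = 472.3 K.
W_by = nCᵥ(T₁ − T₂) = (2.4)(20.79)(342 − 472.3) = -6498 J.

W ≈ -6500 J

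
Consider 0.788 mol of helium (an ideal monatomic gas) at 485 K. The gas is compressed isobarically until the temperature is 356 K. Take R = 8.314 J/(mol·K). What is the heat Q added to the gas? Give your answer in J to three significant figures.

Q ≈ -2110 J

Isobaric: W = nRΔT = (0.788)(8.314)(-129) = -845.1 J.
ΔU = nCᵥΔT with Cᵥ = 3R/2: ΔU = (0.788)(12.47)(-129) = -1268 J.
Q = ΔU + W = -1268 − 845.1 = -2113 J.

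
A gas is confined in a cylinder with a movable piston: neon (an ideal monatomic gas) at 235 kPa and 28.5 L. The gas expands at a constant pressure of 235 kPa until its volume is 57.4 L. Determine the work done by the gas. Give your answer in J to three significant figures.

W ≈ 6790 J

Isobaric: W = P ΔV.
W = (235 kPa)(57.4 − 28.5 L) = (235)(28.9) = 6792 J.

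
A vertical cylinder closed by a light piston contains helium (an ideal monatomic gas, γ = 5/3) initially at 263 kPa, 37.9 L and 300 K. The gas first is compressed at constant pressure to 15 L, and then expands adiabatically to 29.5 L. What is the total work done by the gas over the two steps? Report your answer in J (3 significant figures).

W_total ≈ -3870 J

Step 1 (isobaric): W = PΔV = (263 kPa)(15 − 37.9 L) = -6023 J.
After step 1: P = 263 kPa, V = 15 L, T = 118.7 K.
Step 2 (adiabatic): W = (P₁V₁ − P₂V₂)/(γ−1) = (3945 − 2513)/0.667 = 2148 J.
W_total = -6023 + 2148 = -3875 J.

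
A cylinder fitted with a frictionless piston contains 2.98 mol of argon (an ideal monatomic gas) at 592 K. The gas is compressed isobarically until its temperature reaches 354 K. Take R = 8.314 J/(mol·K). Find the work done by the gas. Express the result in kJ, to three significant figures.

W ≈ -5.90 kJ

Isobaric: W = P ΔV = nR ΔT.
W = (2.98)(8.314)(354 − 592) = -5897 J.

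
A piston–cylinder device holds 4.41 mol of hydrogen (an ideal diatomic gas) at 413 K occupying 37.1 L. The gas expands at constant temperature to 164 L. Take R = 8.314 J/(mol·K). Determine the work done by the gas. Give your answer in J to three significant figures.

W ≈ 22500 J

Isothermal: W = nRT ln(V₂/V₁).
W = (4.41)(8.314)(413) × ln(164/37.1)
  = 15143 × 1.486
W_by_gas = 22506 J.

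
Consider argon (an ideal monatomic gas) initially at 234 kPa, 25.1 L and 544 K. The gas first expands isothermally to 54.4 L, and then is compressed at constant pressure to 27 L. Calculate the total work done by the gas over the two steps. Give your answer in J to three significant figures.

W_total ≈ 1580 J

Step 1 (isothermal): W = P₁V₁ ln(V₂/V₁) = (5873) ln(54.4/25.1) = 4543 J.
After step 1: P = 108 kPa, V = 54.4 L, T = 544 K.
Step 2 (isobaric): W = PΔV = (108 kPa)(27 − 54.4 L) = -2958 J.
W_total = 4543 − 2958 = 1585 J.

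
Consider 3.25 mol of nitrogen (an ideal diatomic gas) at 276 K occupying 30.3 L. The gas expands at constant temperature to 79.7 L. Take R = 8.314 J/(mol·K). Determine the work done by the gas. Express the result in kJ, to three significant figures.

W ≈ 7.21 kJ

Isothermal: W = nRT ln(V₂/V₁).
W = (3.25)(8.314)(276) × ln(79.7/30.3)
  = 7458 × 0.9671
W_by_gas = 7212 J.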